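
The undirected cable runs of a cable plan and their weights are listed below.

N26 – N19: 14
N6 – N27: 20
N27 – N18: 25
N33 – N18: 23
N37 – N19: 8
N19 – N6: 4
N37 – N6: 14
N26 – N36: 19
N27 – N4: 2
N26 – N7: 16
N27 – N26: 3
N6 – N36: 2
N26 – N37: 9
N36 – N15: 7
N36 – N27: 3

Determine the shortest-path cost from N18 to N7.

Settle nodes by increasing distance from N18:
N18: 0
N33: 23  (via N18)
N27: 25  (via N18)
N4: 27  (via N27)
N26: 28  (via N27)
N36: 28  (via N27)
N6: 30  (via N36)
N19: 34  (via N6)
N15: 35  (via N36)
N37: 37  (via N26)
N7: 44  (via N26)
Shortest route: N18–N27–N26–N7 = 44.

44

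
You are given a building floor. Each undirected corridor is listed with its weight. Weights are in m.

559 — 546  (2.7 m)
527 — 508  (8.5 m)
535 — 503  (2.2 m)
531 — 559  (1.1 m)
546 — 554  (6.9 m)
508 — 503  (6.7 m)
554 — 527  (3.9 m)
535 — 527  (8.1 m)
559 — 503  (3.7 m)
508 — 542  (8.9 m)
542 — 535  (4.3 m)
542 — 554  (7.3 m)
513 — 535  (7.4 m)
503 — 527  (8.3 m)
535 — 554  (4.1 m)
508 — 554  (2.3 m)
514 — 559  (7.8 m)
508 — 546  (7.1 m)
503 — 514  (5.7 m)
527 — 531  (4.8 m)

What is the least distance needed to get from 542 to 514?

12.2 m

Compare a few routes:
542–535–503–514: 4.3+2.2+5.7 = 12.2
542–535–503–559–514: 4.3+2.2+3.7+7.8 = 18
Cheapest is 542–535–503–514 at 12.2 m.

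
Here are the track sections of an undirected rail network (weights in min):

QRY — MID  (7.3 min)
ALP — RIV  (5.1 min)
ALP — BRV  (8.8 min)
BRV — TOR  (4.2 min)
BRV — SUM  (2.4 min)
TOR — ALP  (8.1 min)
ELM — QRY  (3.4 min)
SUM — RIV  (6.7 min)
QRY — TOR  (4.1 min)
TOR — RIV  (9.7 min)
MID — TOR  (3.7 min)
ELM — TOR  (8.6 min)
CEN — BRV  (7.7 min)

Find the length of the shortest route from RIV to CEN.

16.8 min

Settle nodes by increasing distance from RIV:
RIV: 0
ALP: 5.1  (via RIV)
SUM: 6.7  (via RIV)
BRV: 9.1  (via SUM)
TOR: 9.7  (via RIV)
MID: 13.4  (via TOR)
QRY: 13.8  (via TOR)
CEN: 16.8  (via BRV)
Shortest route: RIV → SUM → BRV → CEN = 16.8 min.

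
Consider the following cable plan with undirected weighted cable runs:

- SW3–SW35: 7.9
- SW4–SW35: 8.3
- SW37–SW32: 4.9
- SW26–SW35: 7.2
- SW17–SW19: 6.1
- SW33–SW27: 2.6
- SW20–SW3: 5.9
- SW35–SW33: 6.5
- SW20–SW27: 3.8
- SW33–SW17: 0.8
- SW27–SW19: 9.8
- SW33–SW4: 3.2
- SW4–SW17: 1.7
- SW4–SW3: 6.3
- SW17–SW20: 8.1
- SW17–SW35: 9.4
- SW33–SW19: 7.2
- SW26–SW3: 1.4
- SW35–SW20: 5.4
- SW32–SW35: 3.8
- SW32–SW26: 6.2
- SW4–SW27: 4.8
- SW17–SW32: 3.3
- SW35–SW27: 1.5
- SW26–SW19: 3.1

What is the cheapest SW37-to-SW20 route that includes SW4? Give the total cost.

Best SW37 to SW4: SW37 → SW32 → SW17 → SW4 costing 9.9
Shortest SW4→SW20: SW4 → SW27 → SW20 = 8.6
Total via SW4: 9.9 + 8.6 = 18.5.

18.5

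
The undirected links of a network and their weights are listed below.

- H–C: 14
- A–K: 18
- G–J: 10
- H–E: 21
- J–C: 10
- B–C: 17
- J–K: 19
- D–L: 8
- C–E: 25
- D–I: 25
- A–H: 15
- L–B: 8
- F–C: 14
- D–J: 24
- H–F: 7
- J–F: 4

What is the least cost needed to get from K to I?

Candidate routes:
K–J–D–I: 19+24+25 = 68
K–J–C–B–L–D–I: 19+10+17+8+8+25 = 87
The minimum is 68 via K–J–D–I.

68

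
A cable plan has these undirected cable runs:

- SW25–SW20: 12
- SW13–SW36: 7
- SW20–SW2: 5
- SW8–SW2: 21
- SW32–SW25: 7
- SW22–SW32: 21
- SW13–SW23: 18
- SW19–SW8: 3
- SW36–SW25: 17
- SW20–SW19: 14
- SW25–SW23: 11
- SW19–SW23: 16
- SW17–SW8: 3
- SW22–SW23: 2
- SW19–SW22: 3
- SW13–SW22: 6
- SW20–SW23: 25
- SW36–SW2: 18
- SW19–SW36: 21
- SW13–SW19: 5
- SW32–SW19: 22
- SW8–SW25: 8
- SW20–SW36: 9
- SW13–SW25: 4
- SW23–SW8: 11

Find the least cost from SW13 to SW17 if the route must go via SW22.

Shortest SW13→SW22: SW13 → SW22 = 6
Shortest SW22→SW17: SW22 → SW19 → SW8 → SW17 = 9
Total via SW22: 6 + 9 = 15.

15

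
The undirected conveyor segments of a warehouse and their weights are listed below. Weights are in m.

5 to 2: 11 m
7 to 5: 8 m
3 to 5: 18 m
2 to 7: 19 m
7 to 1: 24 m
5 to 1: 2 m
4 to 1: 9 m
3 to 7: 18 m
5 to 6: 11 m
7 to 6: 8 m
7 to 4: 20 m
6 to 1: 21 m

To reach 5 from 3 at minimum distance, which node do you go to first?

Enumerating some paths:
3–7–6–5: 18+8+11 = 37
3–7–5: 18+8 = 26
3–5: 18 = 18
3–7–1–5: 18+24+2 = 44
Cheapest is 3–5 at 18 m.
So from 3 the first move is to 5.

5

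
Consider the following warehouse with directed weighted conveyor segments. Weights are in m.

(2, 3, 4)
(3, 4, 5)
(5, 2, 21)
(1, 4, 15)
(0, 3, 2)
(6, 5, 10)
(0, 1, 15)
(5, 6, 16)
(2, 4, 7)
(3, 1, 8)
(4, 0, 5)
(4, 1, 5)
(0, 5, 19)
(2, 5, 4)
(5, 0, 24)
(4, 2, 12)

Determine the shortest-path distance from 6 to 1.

Shortest distances from 6:
6: 0
5: 10  (via 6)
2: 31  (via 5)
0: 34  (via 5)
3: 35  (via 2)
4: 38  (via 2)
1: 43  (via 3)
Shortest route: 6–5–2–3–1 = 43 m.

43 m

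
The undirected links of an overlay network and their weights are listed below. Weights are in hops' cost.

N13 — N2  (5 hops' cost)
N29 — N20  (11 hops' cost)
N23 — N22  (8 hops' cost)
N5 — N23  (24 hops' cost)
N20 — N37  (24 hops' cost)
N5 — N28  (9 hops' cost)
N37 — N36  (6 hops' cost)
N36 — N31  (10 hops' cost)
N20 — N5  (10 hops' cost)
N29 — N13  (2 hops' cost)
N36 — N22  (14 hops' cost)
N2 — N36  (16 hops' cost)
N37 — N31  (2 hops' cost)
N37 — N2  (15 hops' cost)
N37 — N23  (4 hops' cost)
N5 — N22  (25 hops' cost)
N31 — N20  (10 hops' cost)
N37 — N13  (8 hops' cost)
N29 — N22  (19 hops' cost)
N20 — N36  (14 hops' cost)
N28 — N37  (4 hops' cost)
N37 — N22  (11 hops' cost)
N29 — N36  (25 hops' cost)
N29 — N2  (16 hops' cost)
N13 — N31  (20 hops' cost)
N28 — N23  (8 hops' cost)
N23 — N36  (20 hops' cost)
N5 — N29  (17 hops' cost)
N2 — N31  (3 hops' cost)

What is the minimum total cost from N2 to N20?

Compare a few routes:
N2 → N31 → N20: 3+10 = 13
N2 → N13 → N37 → N31 → N20: 5+8+2+10 = 25
N2 → N13 → N29 → N20: 5+2+11 = 18
N2 → N31 → N37 → N36 → N20: 3+2+6+14 = 25
Cheapest is N2 → N31 → N20 at 13 hops' cost.

13 hops' cost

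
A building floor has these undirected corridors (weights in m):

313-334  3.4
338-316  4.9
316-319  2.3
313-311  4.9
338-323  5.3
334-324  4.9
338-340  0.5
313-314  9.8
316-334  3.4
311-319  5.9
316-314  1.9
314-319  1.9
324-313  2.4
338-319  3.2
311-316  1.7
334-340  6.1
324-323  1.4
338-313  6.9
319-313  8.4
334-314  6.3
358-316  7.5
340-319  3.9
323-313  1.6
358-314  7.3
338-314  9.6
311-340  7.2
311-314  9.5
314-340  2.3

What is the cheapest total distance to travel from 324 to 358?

15.8 m

Enumerating some paths:
324–313–311–316–358: 2.4+4.9+1.7+7.5 = 16.5
324–313–334–316–358: 2.4+3.4+3.4+7.5 = 16.7
324–334–316–358: 4.9+3.4+7.5 = 15.8
The minimum is 15.8 m via 324–334–316–358.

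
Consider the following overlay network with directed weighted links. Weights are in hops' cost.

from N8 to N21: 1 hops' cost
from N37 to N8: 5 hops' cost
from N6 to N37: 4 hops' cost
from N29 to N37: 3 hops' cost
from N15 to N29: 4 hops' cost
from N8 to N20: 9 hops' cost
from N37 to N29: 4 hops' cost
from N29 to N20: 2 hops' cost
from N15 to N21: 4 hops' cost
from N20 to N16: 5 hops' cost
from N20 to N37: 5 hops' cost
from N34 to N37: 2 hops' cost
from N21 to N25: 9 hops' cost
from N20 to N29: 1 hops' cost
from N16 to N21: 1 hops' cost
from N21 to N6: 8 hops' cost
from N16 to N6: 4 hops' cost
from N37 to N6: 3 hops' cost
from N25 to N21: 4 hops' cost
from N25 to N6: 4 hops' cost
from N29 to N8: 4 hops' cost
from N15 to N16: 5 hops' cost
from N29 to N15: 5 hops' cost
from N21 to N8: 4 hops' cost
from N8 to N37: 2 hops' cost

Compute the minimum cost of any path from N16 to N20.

13 hops' cost

Compare a few routes:
N16 → N21 → N8 → N37 → N29 → N20: 1+4+2+4+2 = 13
N16 → N6 → N37 → N29 → N20: 4+4+4+2 = 14
N16 → N21 → N8 → N20: 1+4+9 = 14
The minimum is 13 hops' cost via N16 → N21 → N8 → N37 → N29 → N20.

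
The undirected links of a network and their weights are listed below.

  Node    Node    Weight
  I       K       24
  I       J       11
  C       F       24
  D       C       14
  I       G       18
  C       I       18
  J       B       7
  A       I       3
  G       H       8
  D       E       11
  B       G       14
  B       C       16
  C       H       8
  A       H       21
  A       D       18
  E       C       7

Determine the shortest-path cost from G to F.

Shortest distances from G:
G: 0
H: 8  (via G)
B: 14  (via G)
C: 16  (via H)
I: 18  (via G)
A: 21  (via I)
J: 21  (via B)
E: 23  (via C)
D: 30  (via C)
F: 40  (via C)
Shortest route: G → H → C → F = 40.

40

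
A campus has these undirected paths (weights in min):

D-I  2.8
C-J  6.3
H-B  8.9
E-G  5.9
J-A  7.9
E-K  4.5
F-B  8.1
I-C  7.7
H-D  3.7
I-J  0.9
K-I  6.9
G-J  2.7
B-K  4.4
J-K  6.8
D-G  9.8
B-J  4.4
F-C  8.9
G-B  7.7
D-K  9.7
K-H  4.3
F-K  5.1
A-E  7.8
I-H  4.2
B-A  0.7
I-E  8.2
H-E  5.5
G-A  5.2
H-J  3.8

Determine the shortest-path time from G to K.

Running Dijkstra from G:
G: 0
J: 2.7  (via G)
I: 3.6  (via J)
A: 5.2  (via G)
B: 5.9  (via A)
E: 5.9  (via G)
D: 6.4  (via I)
H: 6.5  (via J)
C: 9  (via J)
K: 9.5  (via J)
Shortest route: G → J → K = 9.5 min.

9.5 min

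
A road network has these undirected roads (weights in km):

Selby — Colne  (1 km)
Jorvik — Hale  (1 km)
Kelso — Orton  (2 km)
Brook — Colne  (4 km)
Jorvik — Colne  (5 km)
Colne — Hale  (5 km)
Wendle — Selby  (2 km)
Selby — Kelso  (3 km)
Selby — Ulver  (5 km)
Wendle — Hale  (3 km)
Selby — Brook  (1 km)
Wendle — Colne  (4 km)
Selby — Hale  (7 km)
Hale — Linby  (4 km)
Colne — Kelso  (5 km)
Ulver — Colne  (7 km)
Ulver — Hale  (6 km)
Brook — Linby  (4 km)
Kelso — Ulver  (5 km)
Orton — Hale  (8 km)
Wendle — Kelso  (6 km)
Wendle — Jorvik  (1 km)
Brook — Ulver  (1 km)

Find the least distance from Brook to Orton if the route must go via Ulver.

8 km

Shortest Brook→Ulver: Brook → Ulver = 1
Best Ulver to Orton: Ulver → Kelso → Orton costing 7
Total via Ulver: 1 + 7 = 8 km.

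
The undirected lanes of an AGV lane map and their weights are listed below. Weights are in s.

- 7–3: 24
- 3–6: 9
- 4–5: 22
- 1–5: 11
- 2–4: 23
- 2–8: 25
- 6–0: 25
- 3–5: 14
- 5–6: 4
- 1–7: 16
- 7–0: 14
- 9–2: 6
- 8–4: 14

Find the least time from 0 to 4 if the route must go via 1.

Shortest 0→1: 0 → 7 → 1 = 30
Best 1 to 4: 1 → 5 → 4 costing 33
Total via 1: 30 + 33 = 63 s.

63 s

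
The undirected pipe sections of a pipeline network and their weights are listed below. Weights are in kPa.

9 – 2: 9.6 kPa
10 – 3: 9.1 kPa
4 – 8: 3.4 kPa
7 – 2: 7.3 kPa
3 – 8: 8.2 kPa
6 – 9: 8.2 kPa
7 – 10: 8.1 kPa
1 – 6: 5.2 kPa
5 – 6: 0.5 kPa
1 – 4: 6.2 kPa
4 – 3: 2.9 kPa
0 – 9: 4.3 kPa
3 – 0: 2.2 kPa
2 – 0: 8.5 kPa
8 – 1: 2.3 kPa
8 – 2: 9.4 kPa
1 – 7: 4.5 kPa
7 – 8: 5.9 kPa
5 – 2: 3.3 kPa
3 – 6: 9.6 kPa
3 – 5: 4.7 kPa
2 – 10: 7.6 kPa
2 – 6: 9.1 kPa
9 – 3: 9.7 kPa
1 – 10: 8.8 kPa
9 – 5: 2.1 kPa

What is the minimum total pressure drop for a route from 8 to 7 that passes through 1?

6.8 kPa

Shortest 8→1: 8 → 1 = 2.3
Best 1 to 7: 1 → 7 costing 4.5
Total via 1: 2.3 + 4.5 = 6.8 kPa.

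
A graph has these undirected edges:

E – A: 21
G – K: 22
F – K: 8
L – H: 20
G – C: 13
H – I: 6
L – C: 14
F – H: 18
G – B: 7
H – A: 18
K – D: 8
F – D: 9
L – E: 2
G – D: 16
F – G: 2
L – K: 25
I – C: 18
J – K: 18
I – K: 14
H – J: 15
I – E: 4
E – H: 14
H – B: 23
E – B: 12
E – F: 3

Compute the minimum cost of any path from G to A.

26

Shortest distances from G:
G: 0
F: 2  (via G)
E: 5  (via F)
B: 7  (via G)
L: 7  (via E)
I: 9  (via E)
K: 10  (via F)
D: 11  (via F)
C: 13  (via G)
H: 15  (via I)
A: 26  (via E)
Shortest route: G → F → E → A = 26.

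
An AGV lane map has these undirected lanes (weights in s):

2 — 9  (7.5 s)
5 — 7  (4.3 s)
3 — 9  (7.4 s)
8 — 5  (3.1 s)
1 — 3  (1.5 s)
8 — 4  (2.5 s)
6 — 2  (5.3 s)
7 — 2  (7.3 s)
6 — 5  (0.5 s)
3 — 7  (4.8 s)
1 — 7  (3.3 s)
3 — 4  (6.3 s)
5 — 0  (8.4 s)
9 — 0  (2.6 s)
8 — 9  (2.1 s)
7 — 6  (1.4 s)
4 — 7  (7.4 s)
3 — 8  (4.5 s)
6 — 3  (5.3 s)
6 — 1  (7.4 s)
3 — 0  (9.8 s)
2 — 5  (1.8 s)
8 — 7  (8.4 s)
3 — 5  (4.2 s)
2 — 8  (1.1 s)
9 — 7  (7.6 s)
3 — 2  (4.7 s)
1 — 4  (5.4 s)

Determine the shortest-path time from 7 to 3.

4.8 s

Compare a few routes:
7–6–5–3: 1.4+0.5+4.2 = 6.1
7–6–3: 1.4+5.3 = 6.7
7–3: 4.8 = 4.8
7–6–5–2–3: 1.4+0.5+1.8+4.7 = 8.4
Cheapest is 7–3 at 4.8 s.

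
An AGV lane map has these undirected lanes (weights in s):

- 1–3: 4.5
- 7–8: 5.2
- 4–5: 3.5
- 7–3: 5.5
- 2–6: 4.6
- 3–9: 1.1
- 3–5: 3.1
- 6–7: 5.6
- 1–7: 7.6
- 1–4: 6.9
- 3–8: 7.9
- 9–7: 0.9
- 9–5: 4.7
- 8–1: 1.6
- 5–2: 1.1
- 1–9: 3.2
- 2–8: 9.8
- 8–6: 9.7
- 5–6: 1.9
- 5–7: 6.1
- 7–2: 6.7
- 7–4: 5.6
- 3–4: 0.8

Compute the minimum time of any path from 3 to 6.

Candidate routes:
3 → 5 → 6: 3.1+1.9 = 5
3 → 9 → 7 → 6: 1.1+0.9+5.6 = 7.6
3 → 4 → 5 → 6: 0.8+3.5+1.9 = 6.2
Cheapest is 3 → 5 → 6 at 5 s.

5 s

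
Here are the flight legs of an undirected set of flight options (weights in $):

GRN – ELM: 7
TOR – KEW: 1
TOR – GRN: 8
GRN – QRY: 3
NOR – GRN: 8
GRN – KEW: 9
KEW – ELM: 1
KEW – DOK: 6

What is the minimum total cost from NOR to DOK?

Running Dijkstra from NOR:
NOR: 0
GRN: 8  (via NOR)
QRY: 11  (via GRN)
ELM: 15  (via GRN)
KEW: 16  (via ELM)
TOR: 16  (via GRN)
DOK: 22  (via KEW)
Shortest route: NOR–GRN–ELM–KEW–DOK = $22.

$22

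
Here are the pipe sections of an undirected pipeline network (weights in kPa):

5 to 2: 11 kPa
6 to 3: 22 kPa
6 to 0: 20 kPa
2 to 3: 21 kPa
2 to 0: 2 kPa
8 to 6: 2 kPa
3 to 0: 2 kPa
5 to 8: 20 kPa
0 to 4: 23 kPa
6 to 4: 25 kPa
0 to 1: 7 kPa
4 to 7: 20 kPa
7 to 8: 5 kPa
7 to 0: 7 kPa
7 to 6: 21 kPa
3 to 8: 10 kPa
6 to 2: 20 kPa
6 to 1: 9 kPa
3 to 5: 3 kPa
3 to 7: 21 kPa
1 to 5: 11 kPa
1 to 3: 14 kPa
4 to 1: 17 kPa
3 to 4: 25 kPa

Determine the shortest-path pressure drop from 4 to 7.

Candidate routes:
4–7: 20 = 20
4–0–7: 23+7 = 30
4–1–0–7: 17+7+7 = 31
Cheapest is 4–7 at 20 kPa.

20 kPa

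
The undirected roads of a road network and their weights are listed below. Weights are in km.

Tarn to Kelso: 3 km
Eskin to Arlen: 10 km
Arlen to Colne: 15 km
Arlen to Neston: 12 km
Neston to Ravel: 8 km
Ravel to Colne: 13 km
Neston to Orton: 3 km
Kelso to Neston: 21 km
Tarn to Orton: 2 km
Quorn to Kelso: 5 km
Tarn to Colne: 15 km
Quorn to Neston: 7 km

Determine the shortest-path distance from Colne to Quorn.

23 km

Settle nodes by increasing distance from Colne:
Colne: 0
Ravel: 13  (via Colne)
Arlen: 15  (via Colne)
Tarn: 15  (via Colne)
Orton: 17  (via Tarn)
Kelso: 18  (via Tarn)
Neston: 20  (via Orton)
Quorn: 23  (via Kelso)
Shortest route: Colne–Tarn–Kelso–Quorn = 23 km.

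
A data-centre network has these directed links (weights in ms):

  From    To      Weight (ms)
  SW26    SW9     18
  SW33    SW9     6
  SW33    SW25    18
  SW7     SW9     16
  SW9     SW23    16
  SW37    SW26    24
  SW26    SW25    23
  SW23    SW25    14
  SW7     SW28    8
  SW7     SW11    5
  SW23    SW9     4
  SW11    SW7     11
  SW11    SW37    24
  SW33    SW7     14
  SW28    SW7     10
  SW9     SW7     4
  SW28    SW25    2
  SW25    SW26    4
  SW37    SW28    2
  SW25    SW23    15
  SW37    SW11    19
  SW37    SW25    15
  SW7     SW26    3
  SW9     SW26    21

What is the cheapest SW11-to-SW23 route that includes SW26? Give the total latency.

48 ms

Best SW11 to SW26: SW11–SW7–SW26 costing 14
Best SW26 to SW23: SW26–SW9–SW23 costing 34
Total via SW26: 14 + 34 = 48 ms.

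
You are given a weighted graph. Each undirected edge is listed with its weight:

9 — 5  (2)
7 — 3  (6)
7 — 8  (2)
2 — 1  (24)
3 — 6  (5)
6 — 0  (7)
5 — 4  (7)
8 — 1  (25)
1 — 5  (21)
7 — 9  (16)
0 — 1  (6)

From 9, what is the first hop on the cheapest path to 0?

Compare a few routes:
9 - 7 - 3 - 6 - 0: 16+6+5+7 = 34
9 - 5 - 1 - 8 - 7 - 3 - 6 - 0: 2+21+25+2+6+5+7 = 68
9 - 5 - 1 - 0: 2+21+6 = 29
9 - 7 - 8 - 1 - 0: 16+2+25+6 = 49
Cheapest is 9 - 5 - 1 - 0 at 29.
So from 9 the first move is to 5.

5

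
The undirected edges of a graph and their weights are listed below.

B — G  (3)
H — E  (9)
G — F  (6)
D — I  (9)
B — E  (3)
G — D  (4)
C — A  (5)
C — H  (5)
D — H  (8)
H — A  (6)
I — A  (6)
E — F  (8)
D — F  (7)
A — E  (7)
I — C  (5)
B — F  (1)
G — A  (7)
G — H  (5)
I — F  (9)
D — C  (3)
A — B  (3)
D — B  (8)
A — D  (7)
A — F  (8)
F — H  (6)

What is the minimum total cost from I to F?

Running Dijkstra from I:
I: 0
C: 5  (via I)
A: 6  (via I)
D: 8  (via C)
B: 9  (via A)
F: 9  (via I)
Shortest route: I → F = 9.

9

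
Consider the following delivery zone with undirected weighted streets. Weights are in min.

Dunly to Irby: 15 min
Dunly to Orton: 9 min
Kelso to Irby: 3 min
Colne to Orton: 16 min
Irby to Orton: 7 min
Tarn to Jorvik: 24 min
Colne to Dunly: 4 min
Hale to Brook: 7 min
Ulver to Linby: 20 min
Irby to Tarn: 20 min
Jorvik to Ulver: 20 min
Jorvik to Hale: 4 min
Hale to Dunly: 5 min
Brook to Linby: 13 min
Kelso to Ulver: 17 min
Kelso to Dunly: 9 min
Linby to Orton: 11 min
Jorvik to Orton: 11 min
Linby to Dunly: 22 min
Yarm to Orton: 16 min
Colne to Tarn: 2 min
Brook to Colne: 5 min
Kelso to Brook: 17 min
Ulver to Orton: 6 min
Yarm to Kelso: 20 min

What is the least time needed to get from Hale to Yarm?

30 min

Settle nodes by increasing distance from Hale:
Hale: 0
Jorvik: 4  (via Hale)
Dunly: 5  (via Hale)
Brook: 7  (via Hale)
Colne: 9  (via Dunly)
Tarn: 11  (via Colne)
Kelso: 14  (via Dunly)
Orton: 14  (via Dunly)
Irby: 17  (via Kelso)
Ulver: 20  (via Orton)
Linby: 20  (via Brook)
Yarm: 30  (via Orton)
Shortest route: Hale → Dunly → Orton → Yarm = 30 min.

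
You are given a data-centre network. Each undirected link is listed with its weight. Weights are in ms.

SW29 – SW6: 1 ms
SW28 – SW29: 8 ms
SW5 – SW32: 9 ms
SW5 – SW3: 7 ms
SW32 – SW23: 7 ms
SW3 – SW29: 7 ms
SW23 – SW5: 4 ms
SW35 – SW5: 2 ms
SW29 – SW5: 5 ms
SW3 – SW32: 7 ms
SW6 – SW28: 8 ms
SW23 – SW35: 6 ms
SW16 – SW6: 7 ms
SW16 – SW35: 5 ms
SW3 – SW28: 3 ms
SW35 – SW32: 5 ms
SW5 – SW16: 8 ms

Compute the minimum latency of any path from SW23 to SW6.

10 ms

Running Dijkstra from SW23:
SW23: 0
SW5: 4  (via SW23)
SW35: 6  (via SW23)
SW32: 7  (via SW23)
SW29: 9  (via SW5)
SW6: 10  (via SW29)
Shortest route: SW23 → SW5 → SW29 → SW6 = 10 ms.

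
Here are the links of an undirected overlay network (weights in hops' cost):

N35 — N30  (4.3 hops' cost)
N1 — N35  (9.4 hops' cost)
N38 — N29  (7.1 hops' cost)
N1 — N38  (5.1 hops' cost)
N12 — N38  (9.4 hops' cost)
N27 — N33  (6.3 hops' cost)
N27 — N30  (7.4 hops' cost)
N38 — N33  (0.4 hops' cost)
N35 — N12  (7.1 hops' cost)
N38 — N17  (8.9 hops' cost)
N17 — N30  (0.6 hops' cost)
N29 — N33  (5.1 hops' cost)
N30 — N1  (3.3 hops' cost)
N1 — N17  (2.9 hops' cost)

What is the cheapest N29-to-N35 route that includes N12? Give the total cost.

Shortest N29→N12: N29 → N33 → N38 → N12 = 14.9
Best N12 to N35: N12 → N35 costing 7.1
Total via N12: 14.9 + 7.1 = 22 hops' cost.

22 hops' cost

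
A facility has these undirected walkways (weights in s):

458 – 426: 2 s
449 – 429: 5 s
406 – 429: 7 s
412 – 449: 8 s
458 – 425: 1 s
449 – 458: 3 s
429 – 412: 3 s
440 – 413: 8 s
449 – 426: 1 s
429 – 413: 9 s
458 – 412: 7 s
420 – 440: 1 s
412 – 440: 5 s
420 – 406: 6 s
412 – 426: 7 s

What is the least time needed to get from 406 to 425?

Shortest distances from 406:
406: 0
420: 6  (via 406)
429: 7  (via 406)
440: 7  (via 420)
412: 10  (via 429)
449: 12  (via 429)
426: 13  (via 449)
458: 15  (via 449)
413: 15  (via 440)
425: 16  (via 458)
Shortest route: 406 → 429 → 449 → 458 → 425 = 16 s.

16 s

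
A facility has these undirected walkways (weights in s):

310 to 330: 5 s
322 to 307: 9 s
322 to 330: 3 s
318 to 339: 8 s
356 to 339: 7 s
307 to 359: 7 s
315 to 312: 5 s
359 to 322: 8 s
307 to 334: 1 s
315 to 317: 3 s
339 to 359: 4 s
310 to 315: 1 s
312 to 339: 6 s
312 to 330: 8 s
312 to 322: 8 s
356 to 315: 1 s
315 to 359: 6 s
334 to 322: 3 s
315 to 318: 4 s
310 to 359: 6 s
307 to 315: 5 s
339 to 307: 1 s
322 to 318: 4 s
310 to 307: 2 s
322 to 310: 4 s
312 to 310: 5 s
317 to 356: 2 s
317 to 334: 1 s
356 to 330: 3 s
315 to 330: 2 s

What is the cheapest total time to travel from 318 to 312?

Shortest distances from 318:
318: 0
315: 4  (via 318)
322: 4  (via 318)
356: 5  (via 315)
310: 5  (via 315)
330: 6  (via 315)
317: 7  (via 315)
307: 7  (via 310)
334: 7  (via 322)
339: 8  (via 318)
312: 9  (via 315)
Shortest route: 318 → 315 → 312 = 9 s.

9 s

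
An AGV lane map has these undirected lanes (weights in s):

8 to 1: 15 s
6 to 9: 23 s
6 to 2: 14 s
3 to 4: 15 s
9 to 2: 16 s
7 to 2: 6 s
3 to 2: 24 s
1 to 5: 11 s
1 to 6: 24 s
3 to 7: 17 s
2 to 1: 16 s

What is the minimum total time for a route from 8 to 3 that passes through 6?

76 s

Shortest 8→6: 8 → 1 → 6 = 39
Best 6 to 3: 6 → 2 → 7 → 3 costing 37
Total via 6: 39 + 37 = 76 s.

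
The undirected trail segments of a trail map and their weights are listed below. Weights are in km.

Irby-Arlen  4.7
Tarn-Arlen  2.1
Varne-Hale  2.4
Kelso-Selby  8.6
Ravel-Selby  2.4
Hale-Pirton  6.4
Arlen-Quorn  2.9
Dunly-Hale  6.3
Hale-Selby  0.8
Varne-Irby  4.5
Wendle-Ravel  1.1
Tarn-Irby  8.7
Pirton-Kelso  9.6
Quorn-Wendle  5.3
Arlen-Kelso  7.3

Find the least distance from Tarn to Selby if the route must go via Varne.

14.5 km

Shortest Tarn→Varne: Tarn → Arlen → Irby → Varne = 11.3
Best Varne to Selby: Varne → Hale → Selby costing 3.2
Total via Varne: 11.3 + 3.2 = 14.5 km.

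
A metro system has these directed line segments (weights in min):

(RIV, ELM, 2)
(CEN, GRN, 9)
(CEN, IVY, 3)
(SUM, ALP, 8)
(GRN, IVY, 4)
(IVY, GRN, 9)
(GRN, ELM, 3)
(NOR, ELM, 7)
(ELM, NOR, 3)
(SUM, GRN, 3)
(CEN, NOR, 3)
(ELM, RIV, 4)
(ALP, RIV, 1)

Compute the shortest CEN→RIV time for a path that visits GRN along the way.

16 min

Best CEN to GRN: CEN → GRN costing 9
Shortest GRN→RIV: GRN → ELM → RIV = 7
Total via GRN: 9 + 7 = 16 min.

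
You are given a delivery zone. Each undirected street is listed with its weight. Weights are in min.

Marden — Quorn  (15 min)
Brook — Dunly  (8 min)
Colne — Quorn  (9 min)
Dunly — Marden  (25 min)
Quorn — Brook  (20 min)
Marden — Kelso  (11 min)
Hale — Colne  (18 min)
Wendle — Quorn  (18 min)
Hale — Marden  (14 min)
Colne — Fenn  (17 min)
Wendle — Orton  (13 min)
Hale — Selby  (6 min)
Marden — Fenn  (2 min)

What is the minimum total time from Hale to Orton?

58 min

Enumerating some paths:
Hale → Colne → Quorn → Wendle → Orton: 18+9+18+13 = 58
Hale → Marden → Quorn → Wendle → Orton: 14+15+18+13 = 60
The minimum is 58 min via Hale → Colne → Quorn → Wendle → Orton.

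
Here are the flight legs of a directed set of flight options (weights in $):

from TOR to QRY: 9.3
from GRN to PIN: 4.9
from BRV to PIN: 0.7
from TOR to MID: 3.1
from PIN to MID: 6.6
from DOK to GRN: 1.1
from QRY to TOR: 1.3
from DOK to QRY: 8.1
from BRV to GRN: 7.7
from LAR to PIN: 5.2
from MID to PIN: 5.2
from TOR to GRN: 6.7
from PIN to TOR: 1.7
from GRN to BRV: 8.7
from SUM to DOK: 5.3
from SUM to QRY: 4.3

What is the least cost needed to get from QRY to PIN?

$9.6

Candidate routes:
QRY → TOR → MID → PIN: 1.3+3.1+5.2 = 9.6
QRY → TOR → GRN → PIN: 1.3+6.7+4.9 = 12.9
The minimum is $9.6 via QRY → TOR → MID → PIN.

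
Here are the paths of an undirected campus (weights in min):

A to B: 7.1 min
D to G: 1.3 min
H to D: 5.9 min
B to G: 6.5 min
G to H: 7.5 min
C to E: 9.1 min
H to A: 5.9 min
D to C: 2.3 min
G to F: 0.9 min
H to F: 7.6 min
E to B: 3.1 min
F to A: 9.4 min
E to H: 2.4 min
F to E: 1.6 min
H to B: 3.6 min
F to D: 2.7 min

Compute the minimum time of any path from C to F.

4.5 min

Candidate routes:
C → E → F: 9.1+1.6 = 10.7
C → D → G → F: 2.3+1.3+0.9 = 4.5
C → D → F: 2.3+2.7 = 5
The minimum is 4.5 min via C → D → G → F.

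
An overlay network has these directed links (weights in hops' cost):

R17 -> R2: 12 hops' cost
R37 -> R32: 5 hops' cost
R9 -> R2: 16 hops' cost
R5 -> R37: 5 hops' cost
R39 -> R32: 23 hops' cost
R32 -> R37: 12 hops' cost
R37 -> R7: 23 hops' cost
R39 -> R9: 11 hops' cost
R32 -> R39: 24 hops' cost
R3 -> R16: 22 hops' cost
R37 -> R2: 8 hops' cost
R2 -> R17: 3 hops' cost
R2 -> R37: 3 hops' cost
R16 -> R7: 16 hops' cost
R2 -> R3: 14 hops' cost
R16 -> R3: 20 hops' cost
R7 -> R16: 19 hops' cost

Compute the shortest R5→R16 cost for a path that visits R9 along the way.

97 hops' cost

Best R5 to R9: R5 → R37 → R32 → R39 → R9 costing 45
Shortest R9→R16: R9 → R2 → R3 → R16 = 52
Total via R9: 45 + 52 = 97 hops' cost.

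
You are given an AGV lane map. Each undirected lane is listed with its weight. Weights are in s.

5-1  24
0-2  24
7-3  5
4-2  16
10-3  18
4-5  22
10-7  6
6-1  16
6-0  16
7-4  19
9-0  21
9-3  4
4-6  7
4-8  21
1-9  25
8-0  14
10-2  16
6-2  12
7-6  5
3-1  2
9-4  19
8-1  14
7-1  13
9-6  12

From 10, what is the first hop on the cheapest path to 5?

7

Candidate routes:
10 → 7 → 3 → 1 → 5: 6+5+2+24 = 37
10 → 7 → 6 → 4 → 5: 6+5+7+22 = 40
10 → 7 → 1 → 5: 6+13+24 = 43
The minimum is 37 s via 10 → 7 → 3 → 1 → 5.
So from 10 the first move is to 7.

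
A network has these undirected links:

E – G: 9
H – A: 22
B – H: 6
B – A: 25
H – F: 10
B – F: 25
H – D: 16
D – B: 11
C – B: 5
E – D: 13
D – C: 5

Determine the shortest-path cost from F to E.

Compare a few routes:
F → H → B → D → E: 10+6+11+13 = 40
F → H → D → E: 10+16+13 = 39
F → B → C → D → E: 25+5+5+13 = 48
Cheapest is F → H → D → E at 39.

39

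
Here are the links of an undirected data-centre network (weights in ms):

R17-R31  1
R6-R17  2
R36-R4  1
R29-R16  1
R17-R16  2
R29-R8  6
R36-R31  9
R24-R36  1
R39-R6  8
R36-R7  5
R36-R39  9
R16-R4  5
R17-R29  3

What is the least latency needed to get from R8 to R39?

19 ms

Shortest distances from R8:
R8: 0
R29: 6  (via R8)
R16: 7  (via R29)
R17: 9  (via R29)
R31: 10  (via R17)
R6: 11  (via R17)
R4: 12  (via R16)
R36: 13  (via R4)
R24: 14  (via R36)
R7: 18  (via R36)
R39: 19  (via R6)
Shortest route: R8–R29–R17–R6–R39 = 19 ms.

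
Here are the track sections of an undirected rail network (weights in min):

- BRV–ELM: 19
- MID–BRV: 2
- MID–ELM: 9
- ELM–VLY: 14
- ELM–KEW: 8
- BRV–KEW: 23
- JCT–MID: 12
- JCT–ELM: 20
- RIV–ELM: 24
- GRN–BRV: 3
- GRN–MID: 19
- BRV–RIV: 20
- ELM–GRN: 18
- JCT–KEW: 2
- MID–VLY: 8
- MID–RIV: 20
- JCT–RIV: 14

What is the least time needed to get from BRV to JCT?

Running Dijkstra from BRV:
BRV: 0
MID: 2  (via BRV)
GRN: 3  (via BRV)
VLY: 10  (via MID)
ELM: 11  (via MID)
JCT: 14  (via MID)
Shortest route: BRV → MID → JCT = 14 min.

14 min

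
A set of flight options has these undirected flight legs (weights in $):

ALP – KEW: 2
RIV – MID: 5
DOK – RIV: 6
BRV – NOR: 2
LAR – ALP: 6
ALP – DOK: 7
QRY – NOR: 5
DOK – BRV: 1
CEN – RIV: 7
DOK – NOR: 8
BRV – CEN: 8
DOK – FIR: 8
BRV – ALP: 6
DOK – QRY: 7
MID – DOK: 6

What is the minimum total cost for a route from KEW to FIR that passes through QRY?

Best KEW to QRY: KEW–ALP–BRV–NOR–QRY costing 15
Best QRY to FIR: QRY–DOK–FIR costing 15
Total via QRY: 15 + 15 = $30.

$30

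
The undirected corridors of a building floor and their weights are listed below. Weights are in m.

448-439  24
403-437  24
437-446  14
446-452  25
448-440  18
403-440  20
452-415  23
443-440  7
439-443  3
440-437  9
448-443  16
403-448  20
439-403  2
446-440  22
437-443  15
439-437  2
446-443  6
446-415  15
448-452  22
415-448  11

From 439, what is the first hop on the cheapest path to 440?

443

Candidate routes:
439–443–440: 3+7 = 10
439–437–440: 2+9 = 11
The minimum is 10 m via 439–443–440.
So from 439 the first move is to 443.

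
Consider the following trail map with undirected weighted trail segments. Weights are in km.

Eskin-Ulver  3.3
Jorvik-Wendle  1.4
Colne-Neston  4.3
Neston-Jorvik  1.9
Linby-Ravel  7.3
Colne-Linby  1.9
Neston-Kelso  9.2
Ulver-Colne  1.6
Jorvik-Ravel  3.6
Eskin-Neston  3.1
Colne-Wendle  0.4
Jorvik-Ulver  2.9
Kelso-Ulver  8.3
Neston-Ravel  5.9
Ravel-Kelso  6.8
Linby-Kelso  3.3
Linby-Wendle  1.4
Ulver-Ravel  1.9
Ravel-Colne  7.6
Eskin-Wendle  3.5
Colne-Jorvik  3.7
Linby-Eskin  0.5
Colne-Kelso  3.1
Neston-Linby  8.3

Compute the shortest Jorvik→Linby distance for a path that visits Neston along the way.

Shortest Jorvik→Neston: Jorvik–Neston = 1.9
Best Neston to Linby: Neston–Eskin–Linby costing 3.6
Total via Neston: 1.9 + 3.6 = 5.5 km.

5.5 km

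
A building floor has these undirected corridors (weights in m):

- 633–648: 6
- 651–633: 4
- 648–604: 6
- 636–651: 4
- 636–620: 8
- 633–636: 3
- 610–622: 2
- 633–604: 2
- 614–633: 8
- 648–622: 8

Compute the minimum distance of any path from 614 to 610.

Enumerating some paths:
614–633–604–648–622–610: 8+2+6+8+2 = 26
614–633–648–622–610: 8+6+8+2 = 24
The minimum is 24 m via 614–633–648–622–610.

24 m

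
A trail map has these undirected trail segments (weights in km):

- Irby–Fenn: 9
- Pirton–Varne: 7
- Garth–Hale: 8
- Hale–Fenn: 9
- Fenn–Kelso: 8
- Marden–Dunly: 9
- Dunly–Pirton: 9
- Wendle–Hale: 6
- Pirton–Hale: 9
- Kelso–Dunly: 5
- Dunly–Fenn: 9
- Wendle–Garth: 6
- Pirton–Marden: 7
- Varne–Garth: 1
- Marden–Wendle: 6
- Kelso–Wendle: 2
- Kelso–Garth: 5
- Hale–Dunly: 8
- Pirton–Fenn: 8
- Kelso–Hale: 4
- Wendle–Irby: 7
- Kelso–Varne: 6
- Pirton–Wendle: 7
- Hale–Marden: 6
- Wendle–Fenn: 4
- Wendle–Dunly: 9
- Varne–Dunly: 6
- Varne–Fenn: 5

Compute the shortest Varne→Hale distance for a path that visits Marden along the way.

Best Varne to Marden: Varne–Garth–Wendle–Marden costing 13
Shortest Marden→Hale: Marden–Hale = 6
Total via Marden: 13 + 6 = 19 km.

19 km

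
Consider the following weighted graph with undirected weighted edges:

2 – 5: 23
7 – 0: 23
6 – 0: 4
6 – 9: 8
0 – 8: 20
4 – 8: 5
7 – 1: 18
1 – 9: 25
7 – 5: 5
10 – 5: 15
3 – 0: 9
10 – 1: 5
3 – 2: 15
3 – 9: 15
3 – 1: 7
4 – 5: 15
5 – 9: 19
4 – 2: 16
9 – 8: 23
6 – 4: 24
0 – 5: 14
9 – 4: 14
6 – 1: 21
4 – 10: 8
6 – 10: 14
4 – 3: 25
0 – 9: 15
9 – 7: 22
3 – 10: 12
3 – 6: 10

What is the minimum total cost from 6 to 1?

Candidate routes:
6 - 3 - 1: 10+7 = 17
6 - 0 - 3 - 1: 4+9+7 = 20
6 - 10 - 1: 14+5 = 19
Cheapest is 6 - 3 - 1 at 17.

17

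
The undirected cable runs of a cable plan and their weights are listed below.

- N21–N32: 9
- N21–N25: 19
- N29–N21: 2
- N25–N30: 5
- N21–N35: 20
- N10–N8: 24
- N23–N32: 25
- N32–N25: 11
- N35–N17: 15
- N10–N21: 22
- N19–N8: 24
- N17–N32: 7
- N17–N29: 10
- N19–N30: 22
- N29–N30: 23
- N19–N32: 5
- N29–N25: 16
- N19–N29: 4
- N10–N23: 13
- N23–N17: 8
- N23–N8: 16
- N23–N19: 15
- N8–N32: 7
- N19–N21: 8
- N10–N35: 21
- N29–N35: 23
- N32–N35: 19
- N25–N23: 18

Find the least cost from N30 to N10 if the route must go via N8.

47

Shortest N30→N8: N30–N25–N32–N8 = 23
Shortest N8→N10: N8–N10 = 24
Total via N8: 23 + 24 = 47.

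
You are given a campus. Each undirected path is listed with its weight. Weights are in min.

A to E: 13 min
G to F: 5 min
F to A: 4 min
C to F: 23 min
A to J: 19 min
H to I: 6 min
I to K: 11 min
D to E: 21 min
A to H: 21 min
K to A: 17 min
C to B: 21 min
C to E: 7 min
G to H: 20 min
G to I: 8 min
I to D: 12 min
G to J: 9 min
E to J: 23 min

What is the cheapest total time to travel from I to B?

Shortest distances from I:
I: 0
H: 6  (via I)
G: 8  (via I)
K: 11  (via I)
D: 12  (via I)
F: 13  (via G)
A: 17  (via F)
J: 17  (via G)
E: 30  (via A)
C: 36  (via F)
B: 57  (via C)
Shortest route: I–G–F–C–B = 57 min.

57 min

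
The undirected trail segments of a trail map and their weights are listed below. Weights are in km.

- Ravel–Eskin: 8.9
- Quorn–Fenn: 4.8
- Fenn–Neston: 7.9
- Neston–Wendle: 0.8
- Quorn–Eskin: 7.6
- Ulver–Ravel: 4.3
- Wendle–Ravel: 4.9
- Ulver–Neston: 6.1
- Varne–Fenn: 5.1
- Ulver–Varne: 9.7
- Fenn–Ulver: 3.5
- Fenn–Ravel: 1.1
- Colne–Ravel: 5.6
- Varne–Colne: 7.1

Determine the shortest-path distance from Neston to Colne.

11.3 km

Enumerating some paths:
Neston–Ulver–Fenn–Ravel–Colne: 6.1+3.5+1.1+5.6 = 16.3
Neston–Fenn–Ravel–Colne: 7.9+1.1+5.6 = 14.6
Neston–Ulver–Ravel–Colne: 6.1+4.3+5.6 = 16
Neston–Wendle–Ravel–Colne: 0.8+4.9+5.6 = 11.3
Cheapest is Neston–Wendle–Ravel–Colne at 11.3 km.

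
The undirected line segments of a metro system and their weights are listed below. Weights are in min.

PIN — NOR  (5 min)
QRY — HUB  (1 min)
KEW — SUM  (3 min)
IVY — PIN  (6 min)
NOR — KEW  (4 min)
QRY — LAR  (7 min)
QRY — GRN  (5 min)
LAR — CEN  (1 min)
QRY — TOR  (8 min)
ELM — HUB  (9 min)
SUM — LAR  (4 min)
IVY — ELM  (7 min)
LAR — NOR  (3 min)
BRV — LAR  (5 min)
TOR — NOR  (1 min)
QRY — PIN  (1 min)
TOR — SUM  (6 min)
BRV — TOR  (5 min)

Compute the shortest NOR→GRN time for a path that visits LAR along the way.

Best NOR to LAR: NOR–LAR costing 3
Shortest LAR→GRN: LAR–QRY–GRN = 12
Total via LAR: 3 + 12 = 15 min.

15 min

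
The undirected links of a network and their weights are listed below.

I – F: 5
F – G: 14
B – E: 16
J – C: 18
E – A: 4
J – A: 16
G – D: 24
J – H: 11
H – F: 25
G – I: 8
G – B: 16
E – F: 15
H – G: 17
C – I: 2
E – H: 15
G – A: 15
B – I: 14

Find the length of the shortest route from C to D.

Compare a few routes:
C → I → F → G → D: 2+5+14+24 = 45
C → I → B → G → D: 2+14+16+24 = 56
C → I → G → D: 2+8+24 = 34
C → I → F → E → A → G → D: 2+5+15+4+15+24 = 65
The minimum is 34 via C → I → G → D.

34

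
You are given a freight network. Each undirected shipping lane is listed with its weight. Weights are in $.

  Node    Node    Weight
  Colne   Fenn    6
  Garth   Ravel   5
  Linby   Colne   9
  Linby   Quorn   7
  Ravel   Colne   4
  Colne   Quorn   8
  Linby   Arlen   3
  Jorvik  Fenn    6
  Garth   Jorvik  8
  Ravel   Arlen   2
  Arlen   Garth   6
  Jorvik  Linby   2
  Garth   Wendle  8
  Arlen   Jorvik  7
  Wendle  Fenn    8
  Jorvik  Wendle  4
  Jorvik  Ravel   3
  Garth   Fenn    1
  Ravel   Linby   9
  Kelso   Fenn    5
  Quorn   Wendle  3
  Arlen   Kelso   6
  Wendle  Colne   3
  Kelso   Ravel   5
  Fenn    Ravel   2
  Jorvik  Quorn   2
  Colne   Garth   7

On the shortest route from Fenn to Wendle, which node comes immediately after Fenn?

Enumerating some paths:
Fenn - Ravel - Colne - Wendle: 2+4+3 = 9
Fenn - Wendle: 8 = 8
The minimum is $8 via Fenn - Wendle.
So from Fenn the first move is to Wendle.

Wendle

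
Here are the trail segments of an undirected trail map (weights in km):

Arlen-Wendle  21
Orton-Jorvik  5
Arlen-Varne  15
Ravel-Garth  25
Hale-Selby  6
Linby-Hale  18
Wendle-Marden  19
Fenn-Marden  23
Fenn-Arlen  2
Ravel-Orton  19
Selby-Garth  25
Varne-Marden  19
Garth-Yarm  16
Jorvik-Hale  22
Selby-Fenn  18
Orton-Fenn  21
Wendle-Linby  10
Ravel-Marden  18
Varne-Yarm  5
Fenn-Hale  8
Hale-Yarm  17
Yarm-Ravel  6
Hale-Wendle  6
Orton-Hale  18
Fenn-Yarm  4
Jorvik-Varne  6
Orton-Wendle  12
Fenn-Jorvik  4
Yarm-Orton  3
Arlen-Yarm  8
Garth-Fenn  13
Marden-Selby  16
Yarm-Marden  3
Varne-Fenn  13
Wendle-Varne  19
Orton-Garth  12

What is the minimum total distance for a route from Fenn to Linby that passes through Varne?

Best Fenn to Varne: Fenn → Yarm → Varne costing 9
Best Varne to Linby: Varne → Wendle → Linby costing 29
Total via Varne: 9 + 29 = 38 km.

38 km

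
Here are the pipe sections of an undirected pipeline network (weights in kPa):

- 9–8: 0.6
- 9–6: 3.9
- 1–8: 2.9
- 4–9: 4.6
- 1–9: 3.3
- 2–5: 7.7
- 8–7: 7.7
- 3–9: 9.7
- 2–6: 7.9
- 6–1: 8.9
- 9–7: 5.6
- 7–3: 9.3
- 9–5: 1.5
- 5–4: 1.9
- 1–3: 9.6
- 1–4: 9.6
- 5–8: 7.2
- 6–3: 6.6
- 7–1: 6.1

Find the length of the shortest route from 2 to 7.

Compare a few routes:
2 - 6 - 9 - 7: 7.9+3.9+5.6 = 17.4
2 - 5 - 9 - 7: 7.7+1.5+5.6 = 14.8
Cheapest is 2 - 5 - 9 - 7 at 14.8 kPa.

14.8 kPa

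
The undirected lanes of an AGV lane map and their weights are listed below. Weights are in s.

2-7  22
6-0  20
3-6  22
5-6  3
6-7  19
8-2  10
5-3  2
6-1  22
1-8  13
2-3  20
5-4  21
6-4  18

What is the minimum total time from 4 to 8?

53 s

Shortest distances from 4:
4: 0
6: 18  (via 4)
5: 21  (via 4)
3: 23  (via 5)
7: 37  (via 6)
0: 38  (via 6)
1: 40  (via 6)
2: 43  (via 3)
8: 53  (via 1)
Shortest route: 4–6–1–8 = 53 s.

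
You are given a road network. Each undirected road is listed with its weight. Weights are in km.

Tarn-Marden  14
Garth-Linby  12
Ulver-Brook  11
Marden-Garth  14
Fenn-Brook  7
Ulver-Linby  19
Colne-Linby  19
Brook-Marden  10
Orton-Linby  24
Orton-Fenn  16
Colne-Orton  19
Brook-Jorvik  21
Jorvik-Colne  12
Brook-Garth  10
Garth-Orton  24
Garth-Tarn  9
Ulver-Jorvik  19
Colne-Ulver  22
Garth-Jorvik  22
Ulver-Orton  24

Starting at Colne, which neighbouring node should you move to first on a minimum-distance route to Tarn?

Linby

Candidate routes:
Colne–Ulver–Brook–Garth–Tarn: 22+11+10+9 = 52
Colne–Linby–Garth–Tarn: 19+12+9 = 40
Colne–Jorvik–Garth–Tarn: 12+22+9 = 43
Cheapest is Colne–Linby–Garth–Tarn at 40 km.
So from Colne the first move is to Linby.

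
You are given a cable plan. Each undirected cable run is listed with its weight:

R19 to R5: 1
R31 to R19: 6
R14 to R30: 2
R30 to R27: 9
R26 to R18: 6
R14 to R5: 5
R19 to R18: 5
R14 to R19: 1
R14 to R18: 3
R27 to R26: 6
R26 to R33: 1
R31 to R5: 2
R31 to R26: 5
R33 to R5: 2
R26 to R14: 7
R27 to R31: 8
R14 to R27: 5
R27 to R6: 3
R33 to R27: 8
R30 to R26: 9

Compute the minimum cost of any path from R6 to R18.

11

Candidate routes:
R6 → R27 → R14 → R19 → R18: 3+5+1+5 = 14
R6 → R27 → R26 → R18: 3+6+6 = 15
R6 → R27 → R14 → R18: 3+5+3 = 11
The minimum is 11 via R6 → R27 → R14 → R18.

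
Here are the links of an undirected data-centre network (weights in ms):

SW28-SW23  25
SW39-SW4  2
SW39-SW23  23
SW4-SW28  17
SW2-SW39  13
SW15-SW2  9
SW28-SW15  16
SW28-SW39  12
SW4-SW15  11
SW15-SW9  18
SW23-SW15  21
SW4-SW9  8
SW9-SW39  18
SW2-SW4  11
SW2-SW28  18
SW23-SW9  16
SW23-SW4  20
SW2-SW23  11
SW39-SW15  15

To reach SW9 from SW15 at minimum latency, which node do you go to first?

Enumerating some paths:
SW15 → SW9: 18 = 18
SW15 → SW39 → SW4 → SW9: 15+2+8 = 25
SW15 → SW4 → SW9: 11+8 = 19
The minimum is 18 ms via SW15 → SW9.
So from SW15 the first move is to SW9.

SW9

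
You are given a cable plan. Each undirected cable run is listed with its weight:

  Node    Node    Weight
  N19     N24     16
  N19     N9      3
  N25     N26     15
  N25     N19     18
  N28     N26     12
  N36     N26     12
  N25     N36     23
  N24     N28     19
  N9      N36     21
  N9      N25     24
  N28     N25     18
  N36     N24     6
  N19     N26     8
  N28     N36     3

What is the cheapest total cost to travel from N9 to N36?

Settle nodes by increasing distance from N9:
N9: 0
N19: 3  (via N9)
N26: 11  (via N19)
N24: 19  (via N19)
N25: 21  (via N19)
N36: 21  (via N9)
Shortest route: N9 → N36 = 21.

21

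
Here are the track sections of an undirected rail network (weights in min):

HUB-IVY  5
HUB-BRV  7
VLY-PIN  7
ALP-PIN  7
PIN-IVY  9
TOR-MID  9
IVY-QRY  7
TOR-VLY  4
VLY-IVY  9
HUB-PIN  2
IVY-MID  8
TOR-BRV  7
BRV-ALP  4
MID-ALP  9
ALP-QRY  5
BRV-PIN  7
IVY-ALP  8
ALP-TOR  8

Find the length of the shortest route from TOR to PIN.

Compare a few routes:
TOR - BRV - PIN: 7+7 = 14
TOR - ALP - PIN: 8+7 = 15
TOR - VLY - PIN: 4+7 = 11
The minimum is 11 min via TOR - VLY - PIN.

11 min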